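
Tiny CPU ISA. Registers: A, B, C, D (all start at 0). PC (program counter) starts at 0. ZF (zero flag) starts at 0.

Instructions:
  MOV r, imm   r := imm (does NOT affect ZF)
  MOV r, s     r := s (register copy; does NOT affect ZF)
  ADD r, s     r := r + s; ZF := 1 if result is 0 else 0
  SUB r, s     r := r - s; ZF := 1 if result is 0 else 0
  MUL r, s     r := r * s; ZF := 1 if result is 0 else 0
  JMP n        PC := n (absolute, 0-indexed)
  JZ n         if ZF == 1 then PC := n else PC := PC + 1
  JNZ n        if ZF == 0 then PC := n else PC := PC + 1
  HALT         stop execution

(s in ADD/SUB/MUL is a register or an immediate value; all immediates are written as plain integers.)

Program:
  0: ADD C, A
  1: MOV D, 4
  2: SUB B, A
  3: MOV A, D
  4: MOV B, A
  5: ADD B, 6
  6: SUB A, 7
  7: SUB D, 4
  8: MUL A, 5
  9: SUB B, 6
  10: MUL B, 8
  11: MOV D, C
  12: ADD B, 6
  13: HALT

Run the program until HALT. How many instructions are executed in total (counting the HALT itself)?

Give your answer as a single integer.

Answer: 14

Derivation:
Step 1: PC=0 exec 'ADD C, A'. After: A=0 B=0 C=0 D=0 ZF=1 PC=1
Step 2: PC=1 exec 'MOV D, 4'. After: A=0 B=0 C=0 D=4 ZF=1 PC=2
Step 3: PC=2 exec 'SUB B, A'. After: A=0 B=0 C=0 D=4 ZF=1 PC=3
Step 4: PC=3 exec 'MOV A, D'. After: A=4 B=0 C=0 D=4 ZF=1 PC=4
Step 5: PC=4 exec 'MOV B, A'. After: A=4 B=4 C=0 D=4 ZF=1 PC=5
Step 6: PC=5 exec 'ADD B, 6'. After: A=4 B=10 C=0 D=4 ZF=0 PC=6
Step 7: PC=6 exec 'SUB A, 7'. After: A=-3 B=10 C=0 D=4 ZF=0 PC=7
Step 8: PC=7 exec 'SUB D, 4'. After: A=-3 B=10 C=0 D=0 ZF=1 PC=8
Step 9: PC=8 exec 'MUL A, 5'. After: A=-15 B=10 C=0 D=0 ZF=0 PC=9
Step 10: PC=9 exec 'SUB B, 6'. After: A=-15 B=4 C=0 D=0 ZF=0 PC=10
Step 11: PC=10 exec 'MUL B, 8'. After: A=-15 B=32 C=0 D=0 ZF=0 PC=11
Step 12: PC=11 exec 'MOV D, C'. After: A=-15 B=32 C=0 D=0 ZF=0 PC=12
Step 13: PC=12 exec 'ADD B, 6'. After: A=-15 B=38 C=0 D=0 ZF=0 PC=13
Step 14: PC=13 exec 'HALT'. After: A=-15 B=38 C=0 D=0 ZF=0 PC=13 HALTED
Total instructions executed: 14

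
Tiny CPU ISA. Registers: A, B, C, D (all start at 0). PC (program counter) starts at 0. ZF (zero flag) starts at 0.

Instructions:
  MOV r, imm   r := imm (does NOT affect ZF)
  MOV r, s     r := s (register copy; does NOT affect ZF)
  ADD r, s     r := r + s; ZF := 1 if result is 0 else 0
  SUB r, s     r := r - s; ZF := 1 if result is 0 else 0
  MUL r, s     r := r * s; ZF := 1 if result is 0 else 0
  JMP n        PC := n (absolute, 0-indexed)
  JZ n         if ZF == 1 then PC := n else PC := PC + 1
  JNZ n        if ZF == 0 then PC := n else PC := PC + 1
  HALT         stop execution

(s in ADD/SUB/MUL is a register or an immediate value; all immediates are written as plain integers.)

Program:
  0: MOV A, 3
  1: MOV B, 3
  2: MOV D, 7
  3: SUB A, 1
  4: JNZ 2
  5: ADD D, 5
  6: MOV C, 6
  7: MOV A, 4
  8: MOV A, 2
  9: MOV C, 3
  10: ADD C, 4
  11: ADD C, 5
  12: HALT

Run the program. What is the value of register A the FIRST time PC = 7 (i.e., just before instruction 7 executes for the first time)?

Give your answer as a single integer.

Step 1: PC=0 exec 'MOV A, 3'. After: A=3 B=0 C=0 D=0 ZF=0 PC=1
Step 2: PC=1 exec 'MOV B, 3'. After: A=3 B=3 C=0 D=0 ZF=0 PC=2
Step 3: PC=2 exec 'MOV D, 7'. After: A=3 B=3 C=0 D=7 ZF=0 PC=3
Step 4: PC=3 exec 'SUB A, 1'. After: A=2 B=3 C=0 D=7 ZF=0 PC=4
Step 5: PC=4 exec 'JNZ 2'. After: A=2 B=3 C=0 D=7 ZF=0 PC=2
Step 6: PC=2 exec 'MOV D, 7'. After: A=2 B=3 C=0 D=7 ZF=0 PC=3
Step 7: PC=3 exec 'SUB A, 1'. After: A=1 B=3 C=0 D=7 ZF=0 PC=4
Step 8: PC=4 exec 'JNZ 2'. After: A=1 B=3 C=0 D=7 ZF=0 PC=2
Step 9: PC=2 exec 'MOV D, 7'. After: A=1 B=3 C=0 D=7 ZF=0 PC=3
Step 10: PC=3 exec 'SUB A, 1'. After: A=0 B=3 C=0 D=7 ZF=1 PC=4
Step 11: PC=4 exec 'JNZ 2'. After: A=0 B=3 C=0 D=7 ZF=1 PC=5
Step 12: PC=5 exec 'ADD D, 5'. After: A=0 B=3 C=0 D=12 ZF=0 PC=6
Step 13: PC=6 exec 'MOV C, 6'. After: A=0 B=3 C=6 D=12 ZF=0 PC=7
First time PC=7: A=0

0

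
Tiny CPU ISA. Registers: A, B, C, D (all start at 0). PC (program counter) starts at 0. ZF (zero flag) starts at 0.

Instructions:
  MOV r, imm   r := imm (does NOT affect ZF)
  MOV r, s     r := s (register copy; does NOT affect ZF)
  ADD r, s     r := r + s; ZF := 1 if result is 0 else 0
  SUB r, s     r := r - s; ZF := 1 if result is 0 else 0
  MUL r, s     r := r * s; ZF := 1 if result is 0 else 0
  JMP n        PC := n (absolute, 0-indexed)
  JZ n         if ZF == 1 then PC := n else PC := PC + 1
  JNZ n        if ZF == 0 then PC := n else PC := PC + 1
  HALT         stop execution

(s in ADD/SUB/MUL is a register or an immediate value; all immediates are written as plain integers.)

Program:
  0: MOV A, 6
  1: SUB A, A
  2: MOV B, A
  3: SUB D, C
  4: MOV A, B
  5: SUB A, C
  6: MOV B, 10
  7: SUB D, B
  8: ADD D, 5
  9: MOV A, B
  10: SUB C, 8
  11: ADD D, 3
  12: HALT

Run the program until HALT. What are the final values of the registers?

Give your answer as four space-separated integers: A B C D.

Answer: 10 10 -8 -2

Derivation:
Step 1: PC=0 exec 'MOV A, 6'. After: A=6 B=0 C=0 D=0 ZF=0 PC=1
Step 2: PC=1 exec 'SUB A, A'. After: A=0 B=0 C=0 D=0 ZF=1 PC=2
Step 3: PC=2 exec 'MOV B, A'. After: A=0 B=0 C=0 D=0 ZF=1 PC=3
Step 4: PC=3 exec 'SUB D, C'. After: A=0 B=0 C=0 D=0 ZF=1 PC=4
Step 5: PC=4 exec 'MOV A, B'. After: A=0 B=0 C=0 D=0 ZF=1 PC=5
Step 6: PC=5 exec 'SUB A, C'. After: A=0 B=0 C=0 D=0 ZF=1 PC=6
Step 7: PC=6 exec 'MOV B, 10'. After: A=0 B=10 C=0 D=0 ZF=1 PC=7
Step 8: PC=7 exec 'SUB D, B'. After: A=0 B=10 C=0 D=-10 ZF=0 PC=8
Step 9: PC=8 exec 'ADD D, 5'. After: A=0 B=10 C=0 D=-5 ZF=0 PC=9
Step 10: PC=9 exec 'MOV A, B'. After: A=10 B=10 C=0 D=-5 ZF=0 PC=10
Step 11: PC=10 exec 'SUB C, 8'. After: A=10 B=10 C=-8 D=-5 ZF=0 PC=11
Step 12: PC=11 exec 'ADD D, 3'. After: A=10 B=10 C=-8 D=-2 ZF=0 PC=12
Step 13: PC=12 exec 'HALT'. After: A=10 B=10 C=-8 D=-2 ZF=0 PC=12 HALTED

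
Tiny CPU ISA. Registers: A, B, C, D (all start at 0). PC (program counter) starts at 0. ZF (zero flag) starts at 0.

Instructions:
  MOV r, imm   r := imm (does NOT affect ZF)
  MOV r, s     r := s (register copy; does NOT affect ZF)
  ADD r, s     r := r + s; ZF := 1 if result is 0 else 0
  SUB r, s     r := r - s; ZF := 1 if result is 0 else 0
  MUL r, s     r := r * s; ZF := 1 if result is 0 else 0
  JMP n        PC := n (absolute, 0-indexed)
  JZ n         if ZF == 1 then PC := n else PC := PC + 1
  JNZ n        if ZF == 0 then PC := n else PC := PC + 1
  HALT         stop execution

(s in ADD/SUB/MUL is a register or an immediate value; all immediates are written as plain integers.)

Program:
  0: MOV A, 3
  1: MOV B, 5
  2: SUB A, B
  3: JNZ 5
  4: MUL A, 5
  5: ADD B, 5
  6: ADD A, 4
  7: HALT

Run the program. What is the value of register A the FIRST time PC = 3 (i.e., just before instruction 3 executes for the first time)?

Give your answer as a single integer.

Step 1: PC=0 exec 'MOV A, 3'. After: A=3 B=0 C=0 D=0 ZF=0 PC=1
Step 2: PC=1 exec 'MOV B, 5'. After: A=3 B=5 C=0 D=0 ZF=0 PC=2
Step 3: PC=2 exec 'SUB A, B'. After: A=-2 B=5 C=0 D=0 ZF=0 PC=3
First time PC=3: A=-2

-2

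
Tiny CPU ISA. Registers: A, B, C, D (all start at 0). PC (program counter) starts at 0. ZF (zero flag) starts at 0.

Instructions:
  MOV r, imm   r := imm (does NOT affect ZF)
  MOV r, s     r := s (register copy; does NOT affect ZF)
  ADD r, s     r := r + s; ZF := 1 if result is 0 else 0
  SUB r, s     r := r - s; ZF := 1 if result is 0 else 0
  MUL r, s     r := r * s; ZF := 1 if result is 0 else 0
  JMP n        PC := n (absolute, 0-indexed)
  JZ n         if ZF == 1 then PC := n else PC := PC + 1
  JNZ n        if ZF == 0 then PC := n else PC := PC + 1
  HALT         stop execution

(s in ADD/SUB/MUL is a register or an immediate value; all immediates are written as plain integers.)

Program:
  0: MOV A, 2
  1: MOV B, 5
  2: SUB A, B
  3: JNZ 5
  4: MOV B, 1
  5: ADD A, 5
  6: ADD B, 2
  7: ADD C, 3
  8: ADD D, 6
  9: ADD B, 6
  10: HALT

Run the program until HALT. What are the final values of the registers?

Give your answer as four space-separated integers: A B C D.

Answer: 2 13 3 6

Derivation:
Step 1: PC=0 exec 'MOV A, 2'. After: A=2 B=0 C=0 D=0 ZF=0 PC=1
Step 2: PC=1 exec 'MOV B, 5'. After: A=2 B=5 C=0 D=0 ZF=0 PC=2
Step 3: PC=2 exec 'SUB A, B'. After: A=-3 B=5 C=0 D=0 ZF=0 PC=3
Step 4: PC=3 exec 'JNZ 5'. After: A=-3 B=5 C=0 D=0 ZF=0 PC=5
Step 5: PC=5 exec 'ADD A, 5'. After: A=2 B=5 C=0 D=0 ZF=0 PC=6
Step 6: PC=6 exec 'ADD B, 2'. After: A=2 B=7 C=0 D=0 ZF=0 PC=7
Step 7: PC=7 exec 'ADD C, 3'. After: A=2 B=7 C=3 D=0 ZF=0 PC=8
Step 8: PC=8 exec 'ADD D, 6'. After: A=2 B=7 C=3 D=6 ZF=0 PC=9
Step 9: PC=9 exec 'ADD B, 6'. After: A=2 B=13 C=3 D=6 ZF=0 PC=10
Step 10: PC=10 exec 'HALT'. After: A=2 B=13 C=3 D=6 ZF=0 PC=10 HALTED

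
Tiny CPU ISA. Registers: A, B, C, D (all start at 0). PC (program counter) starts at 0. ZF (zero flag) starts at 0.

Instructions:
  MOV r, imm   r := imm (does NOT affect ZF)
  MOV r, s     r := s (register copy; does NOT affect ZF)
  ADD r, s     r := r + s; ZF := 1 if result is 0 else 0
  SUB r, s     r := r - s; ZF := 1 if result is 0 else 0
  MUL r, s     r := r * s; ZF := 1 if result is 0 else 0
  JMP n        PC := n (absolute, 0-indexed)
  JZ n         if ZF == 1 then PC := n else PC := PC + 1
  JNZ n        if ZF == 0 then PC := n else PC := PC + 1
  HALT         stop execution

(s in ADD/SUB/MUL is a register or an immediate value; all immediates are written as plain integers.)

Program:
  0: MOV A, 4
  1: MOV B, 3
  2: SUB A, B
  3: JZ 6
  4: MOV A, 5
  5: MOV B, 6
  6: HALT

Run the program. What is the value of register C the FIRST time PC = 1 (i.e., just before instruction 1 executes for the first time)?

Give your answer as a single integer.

Step 1: PC=0 exec 'MOV A, 4'. After: A=4 B=0 C=0 D=0 ZF=0 PC=1
First time PC=1: C=0

0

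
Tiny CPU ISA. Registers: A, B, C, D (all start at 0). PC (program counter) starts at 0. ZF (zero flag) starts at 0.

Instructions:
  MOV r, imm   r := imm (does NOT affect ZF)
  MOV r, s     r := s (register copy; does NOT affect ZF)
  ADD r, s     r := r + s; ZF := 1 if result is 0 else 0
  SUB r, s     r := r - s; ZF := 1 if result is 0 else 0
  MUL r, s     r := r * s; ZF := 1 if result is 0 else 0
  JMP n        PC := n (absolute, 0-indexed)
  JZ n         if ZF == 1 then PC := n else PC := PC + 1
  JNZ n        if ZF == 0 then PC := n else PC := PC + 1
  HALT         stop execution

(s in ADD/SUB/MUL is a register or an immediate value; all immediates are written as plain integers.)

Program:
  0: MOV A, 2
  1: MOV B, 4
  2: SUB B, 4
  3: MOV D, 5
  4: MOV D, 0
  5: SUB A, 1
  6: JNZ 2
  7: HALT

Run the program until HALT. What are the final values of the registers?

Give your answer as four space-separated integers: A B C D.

Answer: 0 -4 0 0

Derivation:
Step 1: PC=0 exec 'MOV A, 2'. After: A=2 B=0 C=0 D=0 ZF=0 PC=1
Step 2: PC=1 exec 'MOV B, 4'. After: A=2 B=4 C=0 D=0 ZF=0 PC=2
Step 3: PC=2 exec 'SUB B, 4'. After: A=2 B=0 C=0 D=0 ZF=1 PC=3
Step 4: PC=3 exec 'MOV D, 5'. After: A=2 B=0 C=0 D=5 ZF=1 PC=4
Step 5: PC=4 exec 'MOV D, 0'. After: A=2 B=0 C=0 D=0 ZF=1 PC=5
Step 6: PC=5 exec 'SUB A, 1'. After: A=1 B=0 C=0 D=0 ZF=0 PC=6
Step 7: PC=6 exec 'JNZ 2'. After: A=1 B=0 C=0 D=0 ZF=0 PC=2
Step 8: PC=2 exec 'SUB B, 4'. After: A=1 B=-4 C=0 D=0 ZF=0 PC=3
Step 9: PC=3 exec 'MOV D, 5'. After: A=1 B=-4 C=0 D=5 ZF=0 PC=4
Step 10: PC=4 exec 'MOV D, 0'. After: A=1 B=-4 C=0 D=0 ZF=0 PC=5
Step 11: PC=5 exec 'SUB A, 1'. After: A=0 B=-4 C=0 D=0 ZF=1 PC=6
Step 12: PC=6 exec 'JNZ 2'. After: A=0 B=-4 C=0 D=0 ZF=1 PC=7
Step 13: PC=7 exec 'HALT'. After: A=0 B=-4 C=0 D=0 ZF=1 PC=7 HALTED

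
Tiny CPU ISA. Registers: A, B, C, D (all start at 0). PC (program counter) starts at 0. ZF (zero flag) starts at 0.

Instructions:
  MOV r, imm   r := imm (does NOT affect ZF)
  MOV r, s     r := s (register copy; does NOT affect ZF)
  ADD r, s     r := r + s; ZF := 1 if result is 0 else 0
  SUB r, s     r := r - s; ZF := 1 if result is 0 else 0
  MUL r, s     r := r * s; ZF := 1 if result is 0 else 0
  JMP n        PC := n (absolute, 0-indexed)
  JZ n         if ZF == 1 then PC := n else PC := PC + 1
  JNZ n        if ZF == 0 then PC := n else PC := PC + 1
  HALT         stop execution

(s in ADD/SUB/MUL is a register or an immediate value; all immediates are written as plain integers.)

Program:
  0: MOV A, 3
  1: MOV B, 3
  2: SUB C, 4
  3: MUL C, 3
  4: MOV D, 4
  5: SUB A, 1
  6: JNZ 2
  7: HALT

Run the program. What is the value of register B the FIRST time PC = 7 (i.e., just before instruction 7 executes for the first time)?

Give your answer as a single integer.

Step 1: PC=0 exec 'MOV A, 3'. After: A=3 B=0 C=0 D=0 ZF=0 PC=1
Step 2: PC=1 exec 'MOV B, 3'. After: A=3 B=3 C=0 D=0 ZF=0 PC=2
Step 3: PC=2 exec 'SUB C, 4'. After: A=3 B=3 C=-4 D=0 ZF=0 PC=3
Step 4: PC=3 exec 'MUL C, 3'. After: A=3 B=3 C=-12 D=0 ZF=0 PC=4
Step 5: PC=4 exec 'MOV D, 4'. After: A=3 B=3 C=-12 D=4 ZF=0 PC=5
Step 6: PC=5 exec 'SUB A, 1'. After: A=2 B=3 C=-12 D=4 ZF=0 PC=6
Step 7: PC=6 exec 'JNZ 2'. After: A=2 B=3 C=-12 D=4 ZF=0 PC=2
Step 8: PC=2 exec 'SUB C, 4'. After: A=2 B=3 C=-16 D=4 ZF=0 PC=3
Step 9: PC=3 exec 'MUL C, 3'. After: A=2 B=3 C=-48 D=4 ZF=0 PC=4
Step 10: PC=4 exec 'MOV D, 4'. After: A=2 B=3 C=-48 D=4 ZF=0 PC=5
Step 11: PC=5 exec 'SUB A, 1'. After: A=1 B=3 C=-48 D=4 ZF=0 PC=6
Step 12: PC=6 exec 'JNZ 2'. After: A=1 B=3 C=-48 D=4 ZF=0 PC=2
Step 13: PC=2 exec 'SUB C, 4'. After: A=1 B=3 C=-52 D=4 ZF=0 PC=3
Step 14: PC=3 exec 'MUL C, 3'. After: A=1 B=3 C=-156 D=4 ZF=0 PC=4
Step 15: PC=4 exec 'MOV D, 4'. After: A=1 B=3 C=-156 D=4 ZF=0 PC=5
Step 16: PC=5 exec 'SUB A, 1'. After: A=0 B=3 C=-156 D=4 ZF=1 PC=6
Step 17: PC=6 exec 'JNZ 2'. After: A=0 B=3 C=-156 D=4 ZF=1 PC=7
First time PC=7: B=3

3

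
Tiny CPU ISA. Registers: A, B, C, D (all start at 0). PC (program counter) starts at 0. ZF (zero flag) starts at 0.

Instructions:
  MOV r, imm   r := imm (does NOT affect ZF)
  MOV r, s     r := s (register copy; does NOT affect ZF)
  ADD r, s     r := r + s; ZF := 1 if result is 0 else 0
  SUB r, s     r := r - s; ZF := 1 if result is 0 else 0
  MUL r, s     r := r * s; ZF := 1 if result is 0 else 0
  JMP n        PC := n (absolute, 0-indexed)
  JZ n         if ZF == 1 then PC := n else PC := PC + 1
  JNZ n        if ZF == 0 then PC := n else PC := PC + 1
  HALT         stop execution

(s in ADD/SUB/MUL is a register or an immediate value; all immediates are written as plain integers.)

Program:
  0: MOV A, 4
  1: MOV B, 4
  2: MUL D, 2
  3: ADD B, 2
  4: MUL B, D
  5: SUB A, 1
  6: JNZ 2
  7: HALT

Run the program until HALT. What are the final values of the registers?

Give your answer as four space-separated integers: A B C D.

Step 1: PC=0 exec 'MOV A, 4'. After: A=4 B=0 C=0 D=0 ZF=0 PC=1
Step 2: PC=1 exec 'MOV B, 4'. After: A=4 B=4 C=0 D=0 ZF=0 PC=2
Step 3: PC=2 exec 'MUL D, 2'. After: A=4 B=4 C=0 D=0 ZF=1 PC=3
Step 4: PC=3 exec 'ADD B, 2'. After: A=4 B=6 C=0 D=0 ZF=0 PC=4
Step 5: PC=4 exec 'MUL B, D'. After: A=4 B=0 C=0 D=0 ZF=1 PC=5
Step 6: PC=5 exec 'SUB A, 1'. After: A=3 B=0 C=0 D=0 ZF=0 PC=6
Step 7: PC=6 exec 'JNZ 2'. After: A=3 B=0 C=0 D=0 ZF=0 PC=2
Step 8: PC=2 exec 'MUL D, 2'. After: A=3 B=0 C=0 D=0 ZF=1 PC=3
Step 9: PC=3 exec 'ADD B, 2'. After: A=3 B=2 C=0 D=0 ZF=0 PC=4
Step 10: PC=4 exec 'MUL B, D'. After: A=3 B=0 C=0 D=0 ZF=1 PC=5
Step 11: PC=5 exec 'SUB A, 1'. After: A=2 B=0 C=0 D=0 ZF=0 PC=6
Step 12: PC=6 exec 'JNZ 2'. After: A=2 B=0 C=0 D=0 ZF=0 PC=2
Step 13: PC=2 exec 'MUL D, 2'. After: A=2 B=0 C=0 D=0 ZF=1 PC=3
Step 14: PC=3 exec 'ADD B, 2'. After: A=2 B=2 C=0 D=0 ZF=0 PC=4
Step 15: PC=4 exec 'MUL B, D'. After: A=2 B=0 C=0 D=0 ZF=1 PC=5
Step 16: PC=5 exec 'SUB A, 1'. After: A=1 B=0 C=0 D=0 ZF=0 PC=6
Step 17: PC=6 exec 'JNZ 2'. After: A=1 B=0 C=0 D=0 ZF=0 PC=2
Step 18: PC=2 exec 'MUL D, 2'. After: A=1 B=0 C=0 D=0 ZF=1 PC=3
Step 19: PC=3 exec 'ADD B, 2'. After: A=1 B=2 C=0 D=0 ZF=0 PC=4
Step 20: PC=4 exec 'MUL B, D'. After: A=1 B=0 C=0 D=0 ZF=1 PC=5
Step 21: PC=5 exec 'SUB A, 1'. After: A=0 B=0 C=0 D=0 ZF=1 PC=6
Step 22: PC=6 exec 'JNZ 2'. After: A=0 B=0 C=0 D=0 ZF=1 PC=7
Step 23: PC=7 exec 'HALT'. After: A=0 B=0 C=0 D=0 ZF=1 PC=7 HALTED

Answer: 0 0 0 0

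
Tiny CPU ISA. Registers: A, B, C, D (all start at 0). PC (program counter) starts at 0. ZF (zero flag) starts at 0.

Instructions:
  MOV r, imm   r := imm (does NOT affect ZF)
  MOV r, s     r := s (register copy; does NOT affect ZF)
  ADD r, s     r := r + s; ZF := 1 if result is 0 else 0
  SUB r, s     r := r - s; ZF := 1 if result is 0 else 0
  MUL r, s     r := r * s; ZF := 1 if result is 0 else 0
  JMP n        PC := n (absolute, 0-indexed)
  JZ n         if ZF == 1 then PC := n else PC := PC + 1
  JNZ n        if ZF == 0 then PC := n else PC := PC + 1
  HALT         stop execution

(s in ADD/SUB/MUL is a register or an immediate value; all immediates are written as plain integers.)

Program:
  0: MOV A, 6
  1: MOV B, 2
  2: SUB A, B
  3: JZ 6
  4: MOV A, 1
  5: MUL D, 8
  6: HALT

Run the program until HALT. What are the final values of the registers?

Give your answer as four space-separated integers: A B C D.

Answer: 1 2 0 0

Derivation:
Step 1: PC=0 exec 'MOV A, 6'. After: A=6 B=0 C=0 D=0 ZF=0 PC=1
Step 2: PC=1 exec 'MOV B, 2'. After: A=6 B=2 C=0 D=0 ZF=0 PC=2
Step 3: PC=2 exec 'SUB A, B'. After: A=4 B=2 C=0 D=0 ZF=0 PC=3
Step 4: PC=3 exec 'JZ 6'. After: A=4 B=2 C=0 D=0 ZF=0 PC=4
Step 5: PC=4 exec 'MOV A, 1'. After: A=1 B=2 C=0 D=0 ZF=0 PC=5
Step 6: PC=5 exec 'MUL D, 8'. After: A=1 B=2 C=0 D=0 ZF=1 PC=6
Step 7: PC=6 exec 'HALT'. After: A=1 B=2 C=0 D=0 ZF=1 PC=6 HALTED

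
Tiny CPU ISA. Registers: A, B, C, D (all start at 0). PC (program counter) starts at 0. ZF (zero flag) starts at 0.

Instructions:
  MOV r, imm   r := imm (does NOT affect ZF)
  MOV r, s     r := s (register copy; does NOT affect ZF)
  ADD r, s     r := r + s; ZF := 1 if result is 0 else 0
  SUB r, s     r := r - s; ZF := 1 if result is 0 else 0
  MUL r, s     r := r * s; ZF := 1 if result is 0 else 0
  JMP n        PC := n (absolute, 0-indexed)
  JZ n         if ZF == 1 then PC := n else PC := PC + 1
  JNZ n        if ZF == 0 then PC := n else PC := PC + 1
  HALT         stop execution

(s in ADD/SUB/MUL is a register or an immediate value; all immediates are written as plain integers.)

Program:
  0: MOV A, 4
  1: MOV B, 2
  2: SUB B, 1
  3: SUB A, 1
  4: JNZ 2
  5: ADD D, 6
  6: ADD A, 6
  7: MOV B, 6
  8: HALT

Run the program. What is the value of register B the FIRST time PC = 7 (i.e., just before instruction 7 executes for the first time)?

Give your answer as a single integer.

Step 1: PC=0 exec 'MOV A, 4'. After: A=4 B=0 C=0 D=0 ZF=0 PC=1
Step 2: PC=1 exec 'MOV B, 2'. After: A=4 B=2 C=0 D=0 ZF=0 PC=2
Step 3: PC=2 exec 'SUB B, 1'. After: A=4 B=1 C=0 D=0 ZF=0 PC=3
Step 4: PC=3 exec 'SUB A, 1'. After: A=3 B=1 C=0 D=0 ZF=0 PC=4
Step 5: PC=4 exec 'JNZ 2'. After: A=3 B=1 C=0 D=0 ZF=0 PC=2
Step 6: PC=2 exec 'SUB B, 1'. After: A=3 B=0 C=0 D=0 ZF=1 PC=3
Step 7: PC=3 exec 'SUB A, 1'. After: A=2 B=0 C=0 D=0 ZF=0 PC=4
Step 8: PC=4 exec 'JNZ 2'. After: A=2 B=0 C=0 D=0 ZF=0 PC=2
Step 9: PC=2 exec 'SUB B, 1'. After: A=2 B=-1 C=0 D=0 ZF=0 PC=3
Step 10: PC=3 exec 'SUB A, 1'. After: A=1 B=-1 C=0 D=0 ZF=0 PC=4
Step 11: PC=4 exec 'JNZ 2'. After: A=1 B=-1 C=0 D=0 ZF=0 PC=2
Step 12: PC=2 exec 'SUB B, 1'. After: A=1 B=-2 C=0 D=0 ZF=0 PC=3
Step 13: PC=3 exec 'SUB A, 1'. After: A=0 B=-2 C=0 D=0 ZF=1 PC=4
Step 14: PC=4 exec 'JNZ 2'. After: A=0 B=-2 C=0 D=0 ZF=1 PC=5
Step 15: PC=5 exec 'ADD D, 6'. After: A=0 B=-2 C=0 D=6 ZF=0 PC=6
Step 16: PC=6 exec 'ADD A, 6'. After: A=6 B=-2 C=0 D=6 ZF=0 PC=7
First time PC=7: B=-2

-2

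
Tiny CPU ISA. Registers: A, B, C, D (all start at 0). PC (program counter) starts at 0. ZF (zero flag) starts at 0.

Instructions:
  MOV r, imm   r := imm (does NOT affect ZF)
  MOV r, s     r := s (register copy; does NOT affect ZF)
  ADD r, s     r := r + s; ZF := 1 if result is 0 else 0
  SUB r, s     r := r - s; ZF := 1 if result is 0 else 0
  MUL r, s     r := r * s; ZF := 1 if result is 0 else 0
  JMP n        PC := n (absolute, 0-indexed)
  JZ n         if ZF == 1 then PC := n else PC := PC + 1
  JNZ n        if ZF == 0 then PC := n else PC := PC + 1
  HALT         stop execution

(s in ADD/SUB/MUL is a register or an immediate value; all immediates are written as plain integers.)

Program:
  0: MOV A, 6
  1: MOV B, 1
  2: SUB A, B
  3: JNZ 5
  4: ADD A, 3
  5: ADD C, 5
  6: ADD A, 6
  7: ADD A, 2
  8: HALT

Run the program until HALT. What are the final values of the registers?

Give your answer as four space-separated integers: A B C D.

Step 1: PC=0 exec 'MOV A, 6'. After: A=6 B=0 C=0 D=0 ZF=0 PC=1
Step 2: PC=1 exec 'MOV B, 1'. After: A=6 B=1 C=0 D=0 ZF=0 PC=2
Step 3: PC=2 exec 'SUB A, B'. After: A=5 B=1 C=0 D=0 ZF=0 PC=3
Step 4: PC=3 exec 'JNZ 5'. After: A=5 B=1 C=0 D=0 ZF=0 PC=5
Step 5: PC=5 exec 'ADD C, 5'. After: A=5 B=1 C=5 D=0 ZF=0 PC=6
Step 6: PC=6 exec 'ADD A, 6'. After: A=11 B=1 C=5 D=0 ZF=0 PC=7
Step 7: PC=7 exec 'ADD A, 2'. After: A=13 B=1 C=5 D=0 ZF=0 PC=8
Step 8: PC=8 exec 'HALT'. After: A=13 B=1 C=5 D=0 ZF=0 PC=8 HALTED

Answer: 13 1 5 0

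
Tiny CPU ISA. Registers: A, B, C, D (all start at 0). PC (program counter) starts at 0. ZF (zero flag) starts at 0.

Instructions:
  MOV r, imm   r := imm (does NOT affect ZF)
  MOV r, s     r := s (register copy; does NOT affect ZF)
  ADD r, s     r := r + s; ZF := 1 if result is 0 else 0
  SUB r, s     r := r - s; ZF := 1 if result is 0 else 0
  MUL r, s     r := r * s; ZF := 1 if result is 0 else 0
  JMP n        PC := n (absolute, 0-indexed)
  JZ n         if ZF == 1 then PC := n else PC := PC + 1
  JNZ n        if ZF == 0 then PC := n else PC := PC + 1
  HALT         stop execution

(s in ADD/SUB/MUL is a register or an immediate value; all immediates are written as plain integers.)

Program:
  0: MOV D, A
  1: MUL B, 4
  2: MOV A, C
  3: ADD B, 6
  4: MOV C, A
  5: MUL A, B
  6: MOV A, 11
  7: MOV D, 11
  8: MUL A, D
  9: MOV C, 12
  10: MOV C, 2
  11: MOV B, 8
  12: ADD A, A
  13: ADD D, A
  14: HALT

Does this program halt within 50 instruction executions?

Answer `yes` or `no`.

Answer: yes

Derivation:
Step 1: PC=0 exec 'MOV D, A'. After: A=0 B=0 C=0 D=0 ZF=0 PC=1
Step 2: PC=1 exec 'MUL B, 4'. After: A=0 B=0 C=0 D=0 ZF=1 PC=2
Step 3: PC=2 exec 'MOV A, C'. After: A=0 B=0 C=0 D=0 ZF=1 PC=3
Step 4: PC=3 exec 'ADD B, 6'. After: A=0 B=6 C=0 D=0 ZF=0 PC=4
Step 5: PC=4 exec 'MOV C, A'. After: A=0 B=6 C=0 D=0 ZF=0 PC=5
Step 6: PC=5 exec 'MUL A, B'. After: A=0 B=6 C=0 D=0 ZF=1 PC=6
Step 7: PC=6 exec 'MOV A, 11'. After: A=11 B=6 C=0 D=0 ZF=1 PC=7
Step 8: PC=7 exec 'MOV D, 11'. After: A=11 B=6 C=0 D=11 ZF=1 PC=8
Step 9: PC=8 exec 'MUL A, D'. After: A=121 B=6 C=0 D=11 ZF=0 PC=9
Step 10: PC=9 exec 'MOV C, 12'. After: A=121 B=6 C=12 D=11 ZF=0 PC=10
Step 11: PC=10 exec 'MOV C, 2'. After: A=121 B=6 C=2 D=11 ZF=0 PC=11
Step 12: PC=11 exec 'MOV B, 8'. After: A=121 B=8 C=2 D=11 ZF=0 PC=12
Step 13: PC=12 exec 'ADD A, A'. After: A=242 B=8 C=2 D=11 ZF=0 PC=13
Step 14: PC=13 exec 'ADD D, A'. After: A=242 B=8 C=2 D=253 ZF=0 PC=14
Step 15: PC=14 exec 'HALT'. After: A=242 B=8 C=2 D=253 ZF=0 PC=14 HALTED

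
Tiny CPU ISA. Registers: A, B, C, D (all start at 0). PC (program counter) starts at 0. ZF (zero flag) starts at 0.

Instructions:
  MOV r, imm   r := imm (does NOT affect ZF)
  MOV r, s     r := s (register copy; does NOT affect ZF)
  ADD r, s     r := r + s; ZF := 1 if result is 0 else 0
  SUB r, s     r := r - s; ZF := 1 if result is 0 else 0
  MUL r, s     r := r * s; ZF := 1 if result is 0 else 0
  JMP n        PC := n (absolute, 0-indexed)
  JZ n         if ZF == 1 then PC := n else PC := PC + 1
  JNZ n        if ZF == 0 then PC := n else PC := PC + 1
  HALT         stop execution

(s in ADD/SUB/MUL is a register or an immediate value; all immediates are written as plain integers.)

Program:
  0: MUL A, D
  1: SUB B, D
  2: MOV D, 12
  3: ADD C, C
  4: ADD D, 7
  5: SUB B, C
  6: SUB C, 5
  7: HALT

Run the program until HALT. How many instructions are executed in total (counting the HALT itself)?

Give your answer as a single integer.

Answer: 8

Derivation:
Step 1: PC=0 exec 'MUL A, D'. After: A=0 B=0 C=0 D=0 ZF=1 PC=1
Step 2: PC=1 exec 'SUB B, D'. After: A=0 B=0 C=0 D=0 ZF=1 PC=2
Step 3: PC=2 exec 'MOV D, 12'. After: A=0 B=0 C=0 D=12 ZF=1 PC=3
Step 4: PC=3 exec 'ADD C, C'. After: A=0 B=0 C=0 D=12 ZF=1 PC=4
Step 5: PC=4 exec 'ADD D, 7'. After: A=0 B=0 C=0 D=19 ZF=0 PC=5
Step 6: PC=5 exec 'SUB B, C'. After: A=0 B=0 C=0 D=19 ZF=1 PC=6
Step 7: PC=6 exec 'SUB C, 5'. After: A=0 B=0 C=-5 D=19 ZF=0 PC=7
Step 8: PC=7 exec 'HALT'. After: A=0 B=0 C=-5 D=19 ZF=0 PC=7 HALTED
Total instructions executed: 8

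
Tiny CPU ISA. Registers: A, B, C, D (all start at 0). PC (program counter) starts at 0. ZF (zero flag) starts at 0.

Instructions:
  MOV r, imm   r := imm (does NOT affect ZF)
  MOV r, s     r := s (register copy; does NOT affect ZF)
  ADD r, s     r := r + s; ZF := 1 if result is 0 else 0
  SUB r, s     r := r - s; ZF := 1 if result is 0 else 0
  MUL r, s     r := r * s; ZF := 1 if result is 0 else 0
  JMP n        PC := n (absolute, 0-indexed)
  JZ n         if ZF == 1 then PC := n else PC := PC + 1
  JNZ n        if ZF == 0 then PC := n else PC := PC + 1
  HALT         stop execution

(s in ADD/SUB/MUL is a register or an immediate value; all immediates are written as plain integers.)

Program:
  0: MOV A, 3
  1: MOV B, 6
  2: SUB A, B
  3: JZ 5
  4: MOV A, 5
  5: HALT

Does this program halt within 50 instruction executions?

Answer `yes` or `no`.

Answer: yes

Derivation:
Step 1: PC=0 exec 'MOV A, 3'. After: A=3 B=0 C=0 D=0 ZF=0 PC=1
Step 2: PC=1 exec 'MOV B, 6'. After: A=3 B=6 C=0 D=0 ZF=0 PC=2
Step 3: PC=2 exec 'SUB A, B'. After: A=-3 B=6 C=0 D=0 ZF=0 PC=3
Step 4: PC=3 exec 'JZ 5'. After: A=-3 B=6 C=0 D=0 ZF=0 PC=4
Step 5: PC=4 exec 'MOV A, 5'. After: A=5 B=6 C=0 D=0 ZF=0 PC=5
Step 6: PC=5 exec 'HALT'. After: A=5 B=6 C=0 D=0 ZF=0 PC=5 HALTED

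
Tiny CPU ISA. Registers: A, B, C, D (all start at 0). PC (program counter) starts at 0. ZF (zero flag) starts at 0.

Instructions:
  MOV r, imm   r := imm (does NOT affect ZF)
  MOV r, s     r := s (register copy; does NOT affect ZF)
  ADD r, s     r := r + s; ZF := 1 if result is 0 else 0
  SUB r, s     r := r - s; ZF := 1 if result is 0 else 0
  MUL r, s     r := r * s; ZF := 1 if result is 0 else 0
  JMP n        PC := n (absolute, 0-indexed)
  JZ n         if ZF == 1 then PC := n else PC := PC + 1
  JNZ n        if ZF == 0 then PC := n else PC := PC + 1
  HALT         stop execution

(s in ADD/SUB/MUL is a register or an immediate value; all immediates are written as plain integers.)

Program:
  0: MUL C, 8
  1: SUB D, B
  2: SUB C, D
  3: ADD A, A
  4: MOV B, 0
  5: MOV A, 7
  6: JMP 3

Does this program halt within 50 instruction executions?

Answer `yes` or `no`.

Step 1: PC=0 exec 'MUL C, 8'. After: A=0 B=0 C=0 D=0 ZF=1 PC=1
Step 2: PC=1 exec 'SUB D, B'. After: A=0 B=0 C=0 D=0 ZF=1 PC=2
Step 3: PC=2 exec 'SUB C, D'. After: A=0 B=0 C=0 D=0 ZF=1 PC=3
Step 4: PC=3 exec 'ADD A, A'. After: A=0 B=0 C=0 D=0 ZF=1 PC=4
Step 5: PC=4 exec 'MOV B, 0'. After: A=0 B=0 C=0 D=0 ZF=1 PC=5
Step 6: PC=5 exec 'MOV A, 7'. After: A=7 B=0 C=0 D=0 ZF=1 PC=6
Step 7: PC=6 exec 'JMP 3'. After: A=7 B=0 C=0 D=0 ZF=1 PC=3
Step 8: PC=3 exec 'ADD A, A'. After: A=14 B=0 C=0 D=0 ZF=0 PC=4
Step 9: PC=4 exec 'MOV B, 0'. After: A=14 B=0 C=0 D=0 ZF=0 PC=5
Step 10: PC=5 exec 'MOV A, 7'. After: A=7 B=0 C=0 D=0 ZF=0 PC=6
Step 11: PC=6 exec 'JMP 3'. After: A=7 B=0 C=0 D=0 ZF=0 PC=3
Step 12: PC=3 exec 'ADD A, A'. After: A=14 B=0 C=0 D=0 ZF=0 PC=4
State after step 12 equals state after step 8: the program is in a cycle of length 4 and will never halt.

Answer: no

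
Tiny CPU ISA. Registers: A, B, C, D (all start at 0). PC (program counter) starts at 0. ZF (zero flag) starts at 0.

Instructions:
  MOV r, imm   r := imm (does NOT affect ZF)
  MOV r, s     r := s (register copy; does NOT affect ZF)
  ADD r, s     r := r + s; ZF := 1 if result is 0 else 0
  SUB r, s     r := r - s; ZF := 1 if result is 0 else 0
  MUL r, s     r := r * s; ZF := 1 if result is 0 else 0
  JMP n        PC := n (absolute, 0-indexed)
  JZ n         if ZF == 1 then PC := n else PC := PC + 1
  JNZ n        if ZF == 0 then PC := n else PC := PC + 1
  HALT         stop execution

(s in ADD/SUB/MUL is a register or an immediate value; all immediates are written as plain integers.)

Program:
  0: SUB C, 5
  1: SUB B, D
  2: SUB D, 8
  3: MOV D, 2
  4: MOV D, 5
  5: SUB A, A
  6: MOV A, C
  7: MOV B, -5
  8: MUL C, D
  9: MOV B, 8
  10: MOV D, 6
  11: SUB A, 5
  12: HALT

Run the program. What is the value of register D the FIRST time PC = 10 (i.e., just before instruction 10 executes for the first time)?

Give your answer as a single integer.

Step 1: PC=0 exec 'SUB C, 5'. After: A=0 B=0 C=-5 D=0 ZF=0 PC=1
Step 2: PC=1 exec 'SUB B, D'. After: A=0 B=0 C=-5 D=0 ZF=1 PC=2
Step 3: PC=2 exec 'SUB D, 8'. After: A=0 B=0 C=-5 D=-8 ZF=0 PC=3
Step 4: PC=3 exec 'MOV D, 2'. After: A=0 B=0 C=-5 D=2 ZF=0 PC=4
Step 5: PC=4 exec 'MOV D, 5'. After: A=0 B=0 C=-5 D=5 ZF=0 PC=5
Step 6: PC=5 exec 'SUB A, A'. After: A=0 B=0 C=-5 D=5 ZF=1 PC=6
Step 7: PC=6 exec 'MOV A, C'. After: A=-5 B=0 C=-5 D=5 ZF=1 PC=7
Step 8: PC=7 exec 'MOV B, -5'. After: A=-5 B=-5 C=-5 D=5 ZF=1 PC=8
Step 9: PC=8 exec 'MUL C, D'. After: A=-5 B=-5 C=-25 D=5 ZF=0 PC=9
Step 10: PC=9 exec 'MOV B, 8'. After: A=-5 B=8 C=-25 D=5 ZF=0 PC=10
First time PC=10: D=5

5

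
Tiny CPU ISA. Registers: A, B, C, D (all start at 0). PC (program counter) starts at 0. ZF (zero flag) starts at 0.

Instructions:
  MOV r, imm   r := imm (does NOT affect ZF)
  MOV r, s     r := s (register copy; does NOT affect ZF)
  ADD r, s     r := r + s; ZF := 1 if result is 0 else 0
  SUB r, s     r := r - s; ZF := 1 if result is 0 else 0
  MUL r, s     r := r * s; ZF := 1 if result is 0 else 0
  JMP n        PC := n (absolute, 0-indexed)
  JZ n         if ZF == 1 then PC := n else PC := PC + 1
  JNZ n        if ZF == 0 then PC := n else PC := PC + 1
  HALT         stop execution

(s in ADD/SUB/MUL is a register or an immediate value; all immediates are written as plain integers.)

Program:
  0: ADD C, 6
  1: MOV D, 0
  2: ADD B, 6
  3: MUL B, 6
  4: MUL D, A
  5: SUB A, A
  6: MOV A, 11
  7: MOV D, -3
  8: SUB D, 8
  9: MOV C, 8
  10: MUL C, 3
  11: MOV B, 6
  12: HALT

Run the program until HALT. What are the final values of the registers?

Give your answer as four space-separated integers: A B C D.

Step 1: PC=0 exec 'ADD C, 6'. After: A=0 B=0 C=6 D=0 ZF=0 PC=1
Step 2: PC=1 exec 'MOV D, 0'. After: A=0 B=0 C=6 D=0 ZF=0 PC=2
Step 3: PC=2 exec 'ADD B, 6'. After: A=0 B=6 C=6 D=0 ZF=0 PC=3
Step 4: PC=3 exec 'MUL B, 6'. After: A=0 B=36 C=6 D=0 ZF=0 PC=4
Step 5: PC=4 exec 'MUL D, A'. After: A=0 B=36 C=6 D=0 ZF=1 PC=5
Step 6: PC=5 exec 'SUB A, A'. After: A=0 B=36 C=6 D=0 ZF=1 PC=6
Step 7: PC=6 exec 'MOV A, 11'. After: A=11 B=36 C=6 D=0 ZF=1 PC=7
Step 8: PC=7 exec 'MOV D, -3'. After: A=11 B=36 C=6 D=-3 ZF=1 PC=8
Step 9: PC=8 exec 'SUB D, 8'. After: A=11 B=36 C=6 D=-11 ZF=0 PC=9
Step 10: PC=9 exec 'MOV C, 8'. After: A=11 B=36 C=8 D=-11 ZF=0 PC=10
Step 11: PC=10 exec 'MUL C, 3'. After: A=11 B=36 C=24 D=-11 ZF=0 PC=11
Step 12: PC=11 exec 'MOV B, 6'. After: A=11 B=6 C=24 D=-11 ZF=0 PC=12
Step 13: PC=12 exec 'HALT'. After: A=11 B=6 C=24 D=-11 ZF=0 PC=12 HALTED

Answer: 11 6 24 -11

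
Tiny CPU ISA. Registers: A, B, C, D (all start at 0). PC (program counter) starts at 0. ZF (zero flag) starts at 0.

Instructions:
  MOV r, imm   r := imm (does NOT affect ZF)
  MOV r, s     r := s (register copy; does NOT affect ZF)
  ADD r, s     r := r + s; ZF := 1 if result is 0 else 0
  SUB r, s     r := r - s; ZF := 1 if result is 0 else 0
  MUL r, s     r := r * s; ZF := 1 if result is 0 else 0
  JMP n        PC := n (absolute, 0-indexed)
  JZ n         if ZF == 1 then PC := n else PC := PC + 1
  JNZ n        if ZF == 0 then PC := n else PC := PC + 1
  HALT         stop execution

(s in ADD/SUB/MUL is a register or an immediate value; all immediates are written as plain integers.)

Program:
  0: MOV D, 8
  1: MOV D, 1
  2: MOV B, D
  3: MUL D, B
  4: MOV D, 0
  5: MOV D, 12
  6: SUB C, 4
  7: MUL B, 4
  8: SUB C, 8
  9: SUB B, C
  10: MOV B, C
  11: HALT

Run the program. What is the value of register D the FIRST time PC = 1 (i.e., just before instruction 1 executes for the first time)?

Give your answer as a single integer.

Step 1: PC=0 exec 'MOV D, 8'. After: A=0 B=0 C=0 D=8 ZF=0 PC=1
First time PC=1: D=8

8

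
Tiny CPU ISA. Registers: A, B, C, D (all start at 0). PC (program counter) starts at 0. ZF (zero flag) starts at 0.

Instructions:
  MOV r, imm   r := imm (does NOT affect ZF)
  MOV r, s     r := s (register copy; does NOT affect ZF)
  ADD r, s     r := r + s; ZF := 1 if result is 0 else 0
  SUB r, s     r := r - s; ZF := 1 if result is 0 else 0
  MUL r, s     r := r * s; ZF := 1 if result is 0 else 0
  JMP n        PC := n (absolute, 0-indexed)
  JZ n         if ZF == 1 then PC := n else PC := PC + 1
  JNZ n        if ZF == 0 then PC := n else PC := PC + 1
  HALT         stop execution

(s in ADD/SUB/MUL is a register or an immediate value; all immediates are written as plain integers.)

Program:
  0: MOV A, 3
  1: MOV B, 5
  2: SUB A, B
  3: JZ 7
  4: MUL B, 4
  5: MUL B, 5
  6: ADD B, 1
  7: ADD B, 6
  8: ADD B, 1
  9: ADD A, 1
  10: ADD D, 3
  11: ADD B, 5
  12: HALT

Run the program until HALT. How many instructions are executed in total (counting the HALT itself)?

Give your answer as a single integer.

Step 1: PC=0 exec 'MOV A, 3'. After: A=3 B=0 C=0 D=0 ZF=0 PC=1
Step 2: PC=1 exec 'MOV B, 5'. After: A=3 B=5 C=0 D=0 ZF=0 PC=2
Step 3: PC=2 exec 'SUB A, B'. After: A=-2 B=5 C=0 D=0 ZF=0 PC=3
Step 4: PC=3 exec 'JZ 7'. After: A=-2 B=5 C=0 D=0 ZF=0 PC=4
Step 5: PC=4 exec 'MUL B, 4'. After: A=-2 B=20 C=0 D=0 ZF=0 PC=5
Step 6: PC=5 exec 'MUL B, 5'. After: A=-2 B=100 C=0 D=0 ZF=0 PC=6
Step 7: PC=6 exec 'ADD B, 1'. After: A=-2 B=101 C=0 D=0 ZF=0 PC=7
Step 8: PC=7 exec 'ADD B, 6'. After: A=-2 B=107 C=0 D=0 ZF=0 PC=8
Step 9: PC=8 exec 'ADD B, 1'. After: A=-2 B=108 C=0 D=0 ZF=0 PC=9
Step 10: PC=9 exec 'ADD A, 1'. After: A=-1 B=108 C=0 D=0 ZF=0 PC=10
Step 11: PC=10 exec 'ADD D, 3'. After: A=-1 B=108 C=0 D=3 ZF=0 PC=11
Step 12: PC=11 exec 'ADD B, 5'. After: A=-1 B=113 C=0 D=3 ZF=0 PC=12
Step 13: PC=12 exec 'HALT'. After: A=-1 B=113 C=0 D=3 ZF=0 PC=12 HALTED
Total instructions executed: 13

Answer: 13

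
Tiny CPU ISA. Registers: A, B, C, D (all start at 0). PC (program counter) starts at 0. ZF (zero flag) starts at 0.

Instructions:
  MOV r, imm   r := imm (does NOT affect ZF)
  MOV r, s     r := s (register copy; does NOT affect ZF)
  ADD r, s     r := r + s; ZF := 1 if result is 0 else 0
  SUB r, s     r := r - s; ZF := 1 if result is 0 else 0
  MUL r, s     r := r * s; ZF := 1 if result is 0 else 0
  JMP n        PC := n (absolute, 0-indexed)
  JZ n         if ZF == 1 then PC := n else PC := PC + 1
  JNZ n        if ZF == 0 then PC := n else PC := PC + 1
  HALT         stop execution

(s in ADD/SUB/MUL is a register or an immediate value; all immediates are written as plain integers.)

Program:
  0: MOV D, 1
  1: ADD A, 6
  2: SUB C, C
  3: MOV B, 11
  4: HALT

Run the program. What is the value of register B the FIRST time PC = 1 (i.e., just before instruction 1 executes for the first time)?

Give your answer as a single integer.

Step 1: PC=0 exec 'MOV D, 1'. After: A=0 B=0 C=0 D=1 ZF=0 PC=1
First time PC=1: B=0

0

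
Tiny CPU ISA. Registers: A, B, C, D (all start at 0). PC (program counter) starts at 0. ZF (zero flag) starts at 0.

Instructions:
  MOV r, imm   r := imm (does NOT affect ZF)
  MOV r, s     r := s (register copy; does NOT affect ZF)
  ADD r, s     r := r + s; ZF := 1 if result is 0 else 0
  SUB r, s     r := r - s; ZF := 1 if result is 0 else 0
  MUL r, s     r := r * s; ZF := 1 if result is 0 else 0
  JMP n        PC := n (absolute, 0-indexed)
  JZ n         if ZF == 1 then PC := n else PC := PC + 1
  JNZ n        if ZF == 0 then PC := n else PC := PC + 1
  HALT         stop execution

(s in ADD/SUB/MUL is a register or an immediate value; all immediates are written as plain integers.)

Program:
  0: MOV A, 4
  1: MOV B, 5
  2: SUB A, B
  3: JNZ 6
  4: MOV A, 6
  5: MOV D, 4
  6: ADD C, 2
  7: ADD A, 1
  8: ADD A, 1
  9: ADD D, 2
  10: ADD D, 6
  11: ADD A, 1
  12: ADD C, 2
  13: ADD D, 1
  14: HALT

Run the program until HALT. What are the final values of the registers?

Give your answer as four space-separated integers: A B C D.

Step 1: PC=0 exec 'MOV A, 4'. After: A=4 B=0 C=0 D=0 ZF=0 PC=1
Step 2: PC=1 exec 'MOV B, 5'. After: A=4 B=5 C=0 D=0 ZF=0 PC=2
Step 3: PC=2 exec 'SUB A, B'. After: A=-1 B=5 C=0 D=0 ZF=0 PC=3
Step 4: PC=3 exec 'JNZ 6'. After: A=-1 B=5 C=0 D=0 ZF=0 PC=6
Step 5: PC=6 exec 'ADD C, 2'. After: A=-1 B=5 C=2 D=0 ZF=0 PC=7
Step 6: PC=7 exec 'ADD A, 1'. After: A=0 B=5 C=2 D=0 ZF=1 PC=8
Step 7: PC=8 exec 'ADD A, 1'. After: A=1 B=5 C=2 D=0 ZF=0 PC=9
Step 8: PC=9 exec 'ADD D, 2'. After: A=1 B=5 C=2 D=2 ZF=0 PC=10
Step 9: PC=10 exec 'ADD D, 6'. After: A=1 B=5 C=2 D=8 ZF=0 PC=11
Step 10: PC=11 exec 'ADD A, 1'. After: A=2 B=5 C=2 D=8 ZF=0 PC=12
Step 11: PC=12 exec 'ADD C, 2'. After: A=2 B=5 C=4 D=8 ZF=0 PC=13
Step 12: PC=13 exec 'ADD D, 1'. After: A=2 B=5 C=4 D=9 ZF=0 PC=14
Step 13: PC=14 exec 'HALT'. After: A=2 B=5 C=4 D=9 ZF=0 PC=14 HALTED

Answer: 2 5 4 9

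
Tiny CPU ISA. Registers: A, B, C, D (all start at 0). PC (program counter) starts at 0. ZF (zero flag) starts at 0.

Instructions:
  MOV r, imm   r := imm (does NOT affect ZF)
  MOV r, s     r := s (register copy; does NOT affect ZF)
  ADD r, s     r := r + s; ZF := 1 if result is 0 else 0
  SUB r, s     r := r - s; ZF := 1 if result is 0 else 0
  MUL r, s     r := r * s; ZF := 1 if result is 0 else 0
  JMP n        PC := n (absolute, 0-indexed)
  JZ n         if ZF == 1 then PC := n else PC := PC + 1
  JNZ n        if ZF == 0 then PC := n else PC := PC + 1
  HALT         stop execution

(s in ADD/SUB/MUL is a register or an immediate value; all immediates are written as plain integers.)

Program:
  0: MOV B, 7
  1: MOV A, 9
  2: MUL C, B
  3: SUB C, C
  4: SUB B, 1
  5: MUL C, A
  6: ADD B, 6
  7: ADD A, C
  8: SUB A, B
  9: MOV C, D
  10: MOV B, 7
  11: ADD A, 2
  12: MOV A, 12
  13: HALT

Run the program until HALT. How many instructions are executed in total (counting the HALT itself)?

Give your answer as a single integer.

Answer: 14

Derivation:
Step 1: PC=0 exec 'MOV B, 7'. After: A=0 B=7 C=0 D=0 ZF=0 PC=1
Step 2: PC=1 exec 'MOV A, 9'. After: A=9 B=7 C=0 D=0 ZF=0 PC=2
Step 3: PC=2 exec 'MUL C, B'. After: A=9 B=7 C=0 D=0 ZF=1 PC=3
Step 4: PC=3 exec 'SUB C, C'. After: A=9 B=7 C=0 D=0 ZF=1 PC=4
Step 5: PC=4 exec 'SUB B, 1'. After: A=9 B=6 C=0 D=0 ZF=0 PC=5
Step 6: PC=5 exec 'MUL C, A'. After: A=9 B=6 C=0 D=0 ZF=1 PC=6
Step 7: PC=6 exec 'ADD B, 6'. After: A=9 B=12 C=0 D=0 ZF=0 PC=7
Step 8: PC=7 exec 'ADD A, C'. After: A=9 B=12 C=0 D=0 ZF=0 PC=8
Step 9: PC=8 exec 'SUB A, B'. After: A=-3 B=12 C=0 D=0 ZF=0 PC=9
Step 10: PC=9 exec 'MOV C, D'. After: A=-3 B=12 C=0 D=0 ZF=0 PC=10
Step 11: PC=10 exec 'MOV B, 7'. After: A=-3 B=7 C=0 D=0 ZF=0 PC=11
Step 12: PC=11 exec 'ADD A, 2'. After: A=-1 B=7 C=0 D=0 ZF=0 PC=12
Step 13: PC=12 exec 'MOV A, 12'. After: A=12 B=7 C=0 D=0 ZF=0 PC=13
Step 14: PC=13 exec 'HALT'. After: A=12 B=7 C=0 D=0 ZF=0 PC=13 HALTED
Total instructions executed: 14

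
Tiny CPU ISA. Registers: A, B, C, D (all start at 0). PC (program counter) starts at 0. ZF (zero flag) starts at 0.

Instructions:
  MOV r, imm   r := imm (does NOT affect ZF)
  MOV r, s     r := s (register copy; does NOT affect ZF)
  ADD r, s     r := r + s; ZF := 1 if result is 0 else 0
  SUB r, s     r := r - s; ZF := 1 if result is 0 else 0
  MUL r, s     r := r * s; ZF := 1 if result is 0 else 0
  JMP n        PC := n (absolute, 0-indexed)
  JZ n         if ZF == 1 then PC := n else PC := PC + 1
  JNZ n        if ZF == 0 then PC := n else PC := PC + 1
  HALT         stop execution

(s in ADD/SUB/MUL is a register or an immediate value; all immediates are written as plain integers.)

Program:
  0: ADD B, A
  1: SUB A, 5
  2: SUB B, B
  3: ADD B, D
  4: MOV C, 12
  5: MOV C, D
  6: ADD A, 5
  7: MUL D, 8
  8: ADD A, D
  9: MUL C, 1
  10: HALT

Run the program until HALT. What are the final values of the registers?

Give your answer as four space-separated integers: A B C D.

Answer: 0 0 0 0

Derivation:
Step 1: PC=0 exec 'ADD B, A'. After: A=0 B=0 C=0 D=0 ZF=1 PC=1
Step 2: PC=1 exec 'SUB A, 5'. After: A=-5 B=0 C=0 D=0 ZF=0 PC=2
Step 3: PC=2 exec 'SUB B, B'. After: A=-5 B=0 C=0 D=0 ZF=1 PC=3
Step 4: PC=3 exec 'ADD B, D'. After: A=-5 B=0 C=0 D=0 ZF=1 PC=4
Step 5: PC=4 exec 'MOV C, 12'. After: A=-5 B=0 C=12 D=0 ZF=1 PC=5
Step 6: PC=5 exec 'MOV C, D'. After: A=-5 B=0 C=0 D=0 ZF=1 PC=6
Step 7: PC=6 exec 'ADD A, 5'. After: A=0 B=0 C=0 D=0 ZF=1 PC=7
Step 8: PC=7 exec 'MUL D, 8'. After: A=0 B=0 C=0 D=0 ZF=1 PC=8
Step 9: PC=8 exec 'ADD A, D'. After: A=0 B=0 C=0 D=0 ZF=1 PC=9
Step 10: PC=9 exec 'MUL C, 1'. After: A=0 B=0 C=0 D=0 ZF=1 PC=10
Step 11: PC=10 exec 'HALT'. After: A=0 B=0 C=0 D=0 ZF=1 PC=10 HALTED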